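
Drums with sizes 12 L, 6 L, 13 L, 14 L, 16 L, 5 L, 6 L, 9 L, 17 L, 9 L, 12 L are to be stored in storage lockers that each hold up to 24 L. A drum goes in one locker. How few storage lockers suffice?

6

Total = 17 + 16 + 14 + 13 + 12 + 12 + 9 + 9 + 6 + 6 + 5 = 119 L.
Lower bound: ⌈119/24⌉ = 5 storage lockers.
A packing using 6 storage lockers:
  locker 1: 17 + 6 = 23
  locker 2: 16 + 6 = 22
  locker 3: 14 + 9 = 23
  locker 4: 13 + 9 = 22
  locker 5: 12 + 12 = 24
  locker 6: 5 = 5
No arrangement into 5 storage lockers stays within capacity, so 6 is optimal.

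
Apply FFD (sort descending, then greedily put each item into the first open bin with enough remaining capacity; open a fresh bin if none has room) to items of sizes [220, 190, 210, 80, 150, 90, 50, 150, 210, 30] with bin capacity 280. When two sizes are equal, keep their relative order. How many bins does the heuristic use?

6

Sorted descending: 220, 210, 210, 190, 150, 150, 90, 80, 50, 30.
  220 → bin 1 (new)  [load 220/280]
  210 → bin 2 (new)  [load 210/280]
  210 → bin 3 (new)  [load 210/280]
  190 → bin 4 (new)  [load 190/280]
  150 → bin 5 (new)  [load 150/280]
  150 → bin 6 (new)  [load 150/280]
  90 → bin 4  [load 280/280]
  80 → bin 5  [load 230/280]
  50 → bin 1  [load 270/280]
  30 → bin 2  [load 240/280]
6 bins opened.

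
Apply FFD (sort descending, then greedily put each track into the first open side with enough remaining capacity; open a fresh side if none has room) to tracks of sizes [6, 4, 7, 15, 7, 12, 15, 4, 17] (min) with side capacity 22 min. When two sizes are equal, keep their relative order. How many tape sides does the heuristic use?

4

Sorted descending: 17, 15, 15, 12, 7, 7, 6, 4, 4.
  17 → side 1 (new)  [load 17/22]
  15 → side 2 (new)  [load 15/22]
  15 → side 3 (new)  [load 15/22]
  12 → side 4 (new)  [load 12/22]
  7 → side 2  [load 22/22]
  7 → side 3  [load 22/22]
  6 → side 4  [load 18/22]
  4 → side 1  [load 21/22]
  4 → side 4  [load 22/22]
4 tape sides opened.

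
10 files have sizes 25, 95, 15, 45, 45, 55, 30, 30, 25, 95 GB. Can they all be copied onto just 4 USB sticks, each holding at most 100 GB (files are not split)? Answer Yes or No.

No

Total = 460 GB; ⌈460/100⌉ = 5.
At least 5 USB sticks are required, but only 4 are allowed.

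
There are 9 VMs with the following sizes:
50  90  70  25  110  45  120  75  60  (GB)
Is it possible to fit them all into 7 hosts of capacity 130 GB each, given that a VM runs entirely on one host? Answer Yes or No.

A valid assignment using 6 hosts:
  host 1: 120 = 120
  host 2: 110 = 110
  host 3: 90 + 25 = 115
  host 4: 75 + 50 = 125
  host 5: 70 + 60 = 130
  host 6: 45 = 45
That uses only 6 ≤ 7, so 7 hosts are enough.

Yes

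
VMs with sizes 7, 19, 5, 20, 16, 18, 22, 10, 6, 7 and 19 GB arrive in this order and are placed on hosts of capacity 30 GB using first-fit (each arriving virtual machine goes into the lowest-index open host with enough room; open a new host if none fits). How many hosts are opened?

  7 → host 1 (new)  [load 7/30]
  19 → host 1  [load 26/30]
  5 → host 2 (new)  [load 5/30]
  20 → host 2  [load 25/30]
  16 → host 3 (new)  [load 16/30]
  18 → host 4 (new)  [load 18/30]
  22 → host 5 (new)  [load 22/30]
  10 → host 3  [load 26/30]
  6 → host 4  [load 24/30]
  7 → host 5  [load 29/30]
  19 → host 6 (new)  [load 19/30]
6 hosts opened.

6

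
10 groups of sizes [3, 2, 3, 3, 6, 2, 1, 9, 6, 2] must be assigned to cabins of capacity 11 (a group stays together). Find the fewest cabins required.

Total = 9 + 6 + 6 + 3 + 3 + 3 + 2 + 2 + 2 + 1 = 37.
Lower bound: ⌈37/11⌉ = 4 cabins.
A packing using 4 cabins:
  cabin 1: 9 + 2 = 11
  cabin 2: 6 + 3 + 2 = 11
  cabin 3: 6 + 3 + 2 = 11
  cabin 4: 3 + 1 = 4
This matches the lower bound, so 4 is optimal.

4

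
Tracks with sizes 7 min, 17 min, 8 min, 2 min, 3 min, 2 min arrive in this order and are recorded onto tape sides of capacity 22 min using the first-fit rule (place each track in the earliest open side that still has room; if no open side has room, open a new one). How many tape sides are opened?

2

  7 → side 1 (new)  [load 7/22]
  17 → side 2 (new)  [load 17/22]
  8 → side 1  [load 15/22]
  2 → side 1  [load 17/22]
  3 → side 1  [load 20/22]
  2 → side 1  [load 22/22]
2 tape sides opened.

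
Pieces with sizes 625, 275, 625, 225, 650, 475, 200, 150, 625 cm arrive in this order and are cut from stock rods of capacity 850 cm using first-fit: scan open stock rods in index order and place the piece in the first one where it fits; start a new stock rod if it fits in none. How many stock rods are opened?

  625 → stock rod 1 (new)  [load 625/850]
  275 → stock rod 2 (new)  [load 275/850]
  625 → stock rod 3 (new)  [load 625/850]
  225 → stock rod 1  [load 850/850]
  650 → stock rod 4 (new)  [load 650/850]
  475 → stock rod 2  [load 750/850]
  200 → stock rod 3  [load 825/850]
  150 → stock rod 4  [load 800/850]
  625 → stock rod 5 (new)  [load 625/850]
5 stock rods opened.

5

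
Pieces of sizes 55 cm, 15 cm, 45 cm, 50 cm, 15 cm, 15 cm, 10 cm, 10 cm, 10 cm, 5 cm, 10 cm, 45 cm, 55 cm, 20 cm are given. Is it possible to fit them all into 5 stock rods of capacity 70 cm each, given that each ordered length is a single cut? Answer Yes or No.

No

Total = 360 cm; ⌈360/70⌉ = 6.
At least 6 stock rods are required, but only 5 are allowed.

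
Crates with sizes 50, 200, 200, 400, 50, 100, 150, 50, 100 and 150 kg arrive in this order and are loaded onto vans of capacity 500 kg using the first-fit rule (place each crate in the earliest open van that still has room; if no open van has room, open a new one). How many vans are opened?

  50 → van 1 (new)  [load 50/500]
  200 → van 1  [load 250/500]
  200 → van 1  [load 450/500]
  400 → van 2 (new)  [load 400/500]
  50 → van 1  [load 500/500]
  100 → van 2  [load 500/500]
  150 → van 3 (new)  [load 150/500]
  50 → van 3  [load 200/500]
  100 → van 3  [load 300/500]
  150 → van 3  [load 450/500]
3 vans opened.

3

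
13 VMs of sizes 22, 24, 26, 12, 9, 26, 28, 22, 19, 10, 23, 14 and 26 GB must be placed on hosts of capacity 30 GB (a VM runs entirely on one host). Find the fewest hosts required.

11

Total = 28 + 26 + 26 + 26 + 24 + 23 + 22 + 22 + 19 + 14 + 12 + 10 + 9 = 261 GB.
Lower bound: ⌈261/30⌉ = 9 hosts.
A packing using 11 hosts:
  host 1: 28 = 28
  host 2: 26 = 26
  host 3: 26 = 26
  host 4: 26 = 26
  host 5: 24 = 24
  host 6: 23 = 23
  host 7: 22 = 22
  host 8: 22 = 22
  host 9: 19 + 10 = 29
  host 10: 14 + 12 = 26
  host 11: 9 = 9
No arrangement into 10 hosts stays within capacity, so 11 is optimal.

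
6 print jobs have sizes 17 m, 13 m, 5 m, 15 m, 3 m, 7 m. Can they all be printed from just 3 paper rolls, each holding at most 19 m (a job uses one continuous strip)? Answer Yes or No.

Total = 60 m; ⌈60/19⌉ = 4.
At least 4 paper rolls are required, but only 3 are allowed.

No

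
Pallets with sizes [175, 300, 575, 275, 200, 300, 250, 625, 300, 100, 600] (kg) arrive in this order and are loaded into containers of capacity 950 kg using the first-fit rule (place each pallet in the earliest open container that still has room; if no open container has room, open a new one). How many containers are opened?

5

  175 → container 1 (new)  [load 175/950]
  300 → container 1  [load 475/950]
  575 → container 2 (new)  [load 575/950]
  275 → container 1  [load 750/950]
  200 → container 1  [load 950/950]
  300 → container 2  [load 875/950]
  250 → container 3 (new)  [load 250/950]
  625 → container 3  [load 875/950]
  300 → container 4 (new)  [load 300/950]
  100 → container 4  [load 400/950]
  600 → container 5 (new)  [load 600/950]
5 containers opened.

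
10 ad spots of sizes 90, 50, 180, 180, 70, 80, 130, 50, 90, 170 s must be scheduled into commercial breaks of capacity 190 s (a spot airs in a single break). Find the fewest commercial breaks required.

Total = 180 + 180 + 170 + 130 + 90 + 90 + 80 + 70 + 50 + 50 = 1090 s.
Lower bound: ⌈1090/190⌉ = 6 commercial breaks.
A packing using 7 commercial breaks:
  break 1: 180 = 180
  break 2: 180 = 180
  break 3: 170 = 170
  break 4: 130 + 50 = 180
  break 5: 90 + 90 = 180
  break 6: 80 + 70 = 150
  break 7: 50 = 50
No arrangement into 6 commercial breaks stays within capacity, so 7 is optimal.

7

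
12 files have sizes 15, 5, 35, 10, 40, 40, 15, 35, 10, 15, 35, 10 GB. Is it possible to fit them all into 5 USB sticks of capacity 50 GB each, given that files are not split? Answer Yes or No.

No

Total = 265 GB; ⌈265/50⌉ = 6.
At least 6 USB sticks are required, but only 5 are allowed.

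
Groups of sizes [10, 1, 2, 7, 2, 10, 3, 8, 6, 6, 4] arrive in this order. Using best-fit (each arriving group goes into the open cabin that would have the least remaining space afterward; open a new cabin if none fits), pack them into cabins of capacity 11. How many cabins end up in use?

6

  10 → cabin 1 (new)  [load 10/11]
  1 → cabin 1  [load 11/11]
  2 → cabin 2 (new)  [load 2/11]
  7 → cabin 2  [load 9/11]
  2 → cabin 2  [load 11/11]
  10 → cabin 3 (new)  [load 10/11]
  3 → cabin 4 (new)  [load 3/11]
  8 → cabin 4  [load 11/11]
  6 → cabin 5 (new)  [load 6/11]
  6 → cabin 6 (new)  [load 6/11]
  4 → cabin 5  [load 10/11]
6 cabins opened.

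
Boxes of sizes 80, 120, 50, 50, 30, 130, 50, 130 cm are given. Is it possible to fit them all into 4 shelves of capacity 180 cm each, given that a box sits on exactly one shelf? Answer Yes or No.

Yes

A valid assignment using 4 shelves:
  shelf 1: 130 + 50 = 180
  shelf 2: 130 + 50 = 180
  shelf 3: 120 + 50 = 170
  shelf 4: 80 + 30 = 110
Every load is within 180 cm, so 4 shelves suffice.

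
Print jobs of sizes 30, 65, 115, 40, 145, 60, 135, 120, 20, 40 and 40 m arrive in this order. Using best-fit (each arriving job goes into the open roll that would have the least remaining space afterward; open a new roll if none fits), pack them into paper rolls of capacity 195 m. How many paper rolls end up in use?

  30 → roll 1 (new)  [load 30/195]
  65 → roll 1  [load 95/195]
  115 → roll 2 (new)  [load 115/195]
  40 → roll 2  [load 155/195]
  145 → roll 3 (new)  [load 145/195]
  60 → roll 1  [load 155/195]
  135 → roll 4 (new)  [load 135/195]
  120 → roll 5 (new)  [load 120/195]
  20 → roll 1  [load 175/195]
  40 → roll 2  [load 195/195]
  40 → roll 3  [load 185/195]
5 paper rolls opened.

5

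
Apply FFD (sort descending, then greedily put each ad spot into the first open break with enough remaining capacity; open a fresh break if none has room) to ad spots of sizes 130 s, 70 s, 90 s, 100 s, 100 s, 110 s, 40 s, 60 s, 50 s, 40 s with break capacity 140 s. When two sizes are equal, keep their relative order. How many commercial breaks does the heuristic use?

6

Sorted descending: 130, 110, 100, 100, 90, 70, 60, 50, 40, 40.
  130 → break 1 (new)  [load 130/140]
  110 → break 2 (new)  [load 110/140]
  100 → break 3 (new)  [load 100/140]
  100 → break 4 (new)  [load 100/140]
  90 → break 5 (new)  [load 90/140]
  70 → break 6 (new)  [load 70/140]
  60 → break 6  [load 130/140]
  50 → break 5  [load 140/140]
  40 → break 3  [load 140/140]
  40 → break 4  [load 140/140]
6 commercial breaks opened.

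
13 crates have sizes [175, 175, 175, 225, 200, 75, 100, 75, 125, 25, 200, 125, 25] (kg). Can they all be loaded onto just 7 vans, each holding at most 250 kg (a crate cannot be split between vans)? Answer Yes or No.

Total = 1700 kg; ⌈1700/250⌉ = 7.
The bound of 7 does not rule out 7, but exhaustive search shows no assignment into 7 vans of capacity 250 kg exists — the minimum is 8.

No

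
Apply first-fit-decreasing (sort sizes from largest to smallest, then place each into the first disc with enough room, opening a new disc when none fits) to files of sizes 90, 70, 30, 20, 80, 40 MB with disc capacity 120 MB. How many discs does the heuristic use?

3

Sorted descending: 90, 80, 70, 40, 30, 20.
  90 → disc 1 (new)  [load 90/120]
  80 → disc 2 (new)  [load 80/120]
  70 → disc 3 (new)  [load 70/120]
  40 → disc 2  [load 120/120]
  30 → disc 1  [load 120/120]
  20 → disc 3  [load 90/120]
3 discs opened.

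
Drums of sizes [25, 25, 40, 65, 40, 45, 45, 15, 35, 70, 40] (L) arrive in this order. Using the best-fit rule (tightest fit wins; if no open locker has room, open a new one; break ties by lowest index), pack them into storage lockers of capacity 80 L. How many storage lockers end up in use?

  25 → locker 1 (new)  [load 25/80]
  25 → locker 1  [load 50/80]
  40 → locker 2 (new)  [load 40/80]
  65 → locker 3 (new)  [load 65/80]
  40 → locker 2  [load 80/80]
  45 → locker 4 (new)  [load 45/80]
  45 → locker 5 (new)  [load 45/80]
  15 → locker 3  [load 80/80]
  35 → locker 4  [load 80/80]
  70 → locker 6 (new)  [load 70/80]
  40 → locker 7 (new)  [load 40/80]
7 storage lockers opened.

7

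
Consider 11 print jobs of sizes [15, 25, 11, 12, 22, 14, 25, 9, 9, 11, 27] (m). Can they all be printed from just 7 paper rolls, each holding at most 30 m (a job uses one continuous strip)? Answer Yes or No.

Yes

A valid assignment using 7 paper rolls:
  roll 1: 27 = 27
  roll 2: 25 = 25
  roll 3: 25 = 25
  roll 4: 22 = 22
  roll 5: 15 + 14 = 29
  roll 6: 12 + 11 = 23
  roll 7: 11 + 9 + 9 = 29
Every load is within 30 m, so 7 paper rolls suffice.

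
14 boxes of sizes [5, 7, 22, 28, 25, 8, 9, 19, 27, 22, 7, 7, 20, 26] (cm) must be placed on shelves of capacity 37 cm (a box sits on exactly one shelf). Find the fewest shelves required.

Total = 28 + 27 + 26 + 25 + 22 + 22 + 20 + 19 + 9 + 8 + 7 + 7 + 7 + 5 = 232 cm.
Lower bound: ⌈232/37⌉ = 7 shelves.
Also, 8 boxes each exceed 37/2 cm, and no two of those can share a shelf, so at least 8 shelves are needed.
A packing using 8 shelves:
  shelf 1: 28 + 9 = 37
  shelf 2: 27 + 8 = 35
  shelf 3: 26 + 7 = 33
  shelf 4: 25 + 7 + 5 = 37
  shelf 5: 22 + 7 = 29
  shelf 6: 22 = 22
  shelf 7: 20 = 20
  shelf 8: 19 = 19
This matches the lower bound, so 8 is optimal.

8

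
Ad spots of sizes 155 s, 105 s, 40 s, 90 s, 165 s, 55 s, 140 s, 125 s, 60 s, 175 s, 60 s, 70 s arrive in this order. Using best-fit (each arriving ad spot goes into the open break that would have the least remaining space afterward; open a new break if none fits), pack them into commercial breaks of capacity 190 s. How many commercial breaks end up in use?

  155 → break 1 (new)  [load 155/190]
  105 → break 2 (new)  [load 105/190]
  40 → break 2  [load 145/190]
  90 → break 3 (new)  [load 90/190]
  165 → break 4 (new)  [load 165/190]
  55 → break 3  [load 145/190]
  140 → break 5 (new)  [load 140/190]
  125 → break 6 (new)  [load 125/190]
  60 → break 6  [load 185/190]
  175 → break 7 (new)  [load 175/190]
  60 → break 8 (new)  [load 60/190]
  70 → break 8  [load 130/190]
8 commercial breaks opened.

8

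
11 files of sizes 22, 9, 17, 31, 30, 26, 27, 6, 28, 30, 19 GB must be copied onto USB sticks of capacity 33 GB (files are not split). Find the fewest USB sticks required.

9

Total = 31 + 30 + 30 + 28 + 27 + 26 + 22 + 19 + 17 + 9 + 6 = 245 GB.
Lower bound: ⌈245/33⌉ = 8 USB sticks.
Also, 9 files each exceed 33/2 GB, and no two of those can share a USB stick, so at least 9 USB sticks are needed.
A packing using 9 USB sticks:
  USB stick 1: 31 = 31
  USB stick 2: 30 = 30
  USB stick 3: 30 = 30
  USB stick 4: 28 = 28
  USB stick 5: 27 + 6 = 33
  USB stick 6: 26 = 26
  USB stick 7: 22 + 9 = 31
  USB stick 8: 19 = 19
  USB stick 9: 17 = 17
This matches the lower bound, so 9 is optimal.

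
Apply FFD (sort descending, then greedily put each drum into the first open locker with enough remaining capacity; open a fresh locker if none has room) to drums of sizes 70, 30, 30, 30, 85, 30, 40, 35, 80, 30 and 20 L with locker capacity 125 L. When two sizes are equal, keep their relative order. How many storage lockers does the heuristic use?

Sorted descending: 85, 80, 70, 40, 35, 30, 30, 30, 30, 30, 20.
  85 → locker 1 (new)  [load 85/125]
  80 → locker 2 (new)  [load 80/125]
  70 → locker 3 (new)  [load 70/125]
  40 → locker 1  [load 125/125]
  35 → locker 2  [load 115/125]
  30 → locker 3  [load 100/125]
  30 → locker 4 (new)  [load 30/125]
  30 → locker 4  [load 60/125]
  30 → locker 4  [load 90/125]
  30 → locker 4  [load 120/125]
  20 → locker 3  [load 120/125]
4 storage lockers opened.

4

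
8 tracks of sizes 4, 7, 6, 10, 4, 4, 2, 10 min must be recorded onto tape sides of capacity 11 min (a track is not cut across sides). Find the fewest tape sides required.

Total = 10 + 10 + 7 + 6 + 4 + 4 + 4 + 2 = 47 min.
Lower bound: ⌈47/11⌉ = 5 tape sides.
A packing using 5 tape sides:
  side 1: 10 = 10
  side 2: 10 = 10
  side 3: 7 + 4 = 11
  side 4: 6 + 4 = 10
  side 5: 4 + 2 = 6
This matches the lower bound, so 5 is optimal.

5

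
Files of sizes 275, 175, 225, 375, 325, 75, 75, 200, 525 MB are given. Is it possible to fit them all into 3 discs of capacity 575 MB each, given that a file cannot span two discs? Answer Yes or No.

Total = 2250 MB; ⌈2250/575⌉ = 4.
At least 4 discs are required, but only 3 are allowed.

No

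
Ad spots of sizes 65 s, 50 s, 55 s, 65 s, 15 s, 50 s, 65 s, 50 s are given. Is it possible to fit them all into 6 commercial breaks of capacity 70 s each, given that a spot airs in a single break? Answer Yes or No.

Total = 415 s; ⌈415/70⌉ = 6.
7 ad spots each exceed half the capacity and cannot share a break, forcing at least 7 commercial breaks.
At least 7 commercial breaks are required, but only 6 are allowed.

No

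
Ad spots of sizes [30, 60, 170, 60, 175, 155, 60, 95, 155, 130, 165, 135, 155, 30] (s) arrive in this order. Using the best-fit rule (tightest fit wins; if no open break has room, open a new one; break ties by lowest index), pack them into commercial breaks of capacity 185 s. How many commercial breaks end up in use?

10

  30 → break 1 (new)  [load 30/185]
  60 → break 1  [load 90/185]
  170 → break 2 (new)  [load 170/185]
  60 → break 1  [load 150/185]
  175 → break 3 (new)  [load 175/185]
  155 → break 4 (new)  [load 155/185]
  60 → break 5 (new)  [load 60/185]
  95 → break 5  [load 155/185]
  155 → break 6 (new)  [load 155/185]
  130 → break 7 (new)  [load 130/185]
  165 → break 8 (new)  [load 165/185]
  135 → break 9 (new)  [load 135/185]
  155 → break 10 (new)  [load 155/185]
  30 → break 4  [load 185/185]
10 commercial breaks opened.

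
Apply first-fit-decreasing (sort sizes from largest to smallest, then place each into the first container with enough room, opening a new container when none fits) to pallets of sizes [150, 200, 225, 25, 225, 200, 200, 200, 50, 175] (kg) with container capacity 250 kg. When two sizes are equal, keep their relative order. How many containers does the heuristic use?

8

Sorted descending: 225, 225, 200, 200, 200, 200, 175, 150, 50, 25.
  225 → container 1 (new)  [load 225/250]
  225 → container 2 (new)  [load 225/250]
  200 → container 3 (new)  [load 200/250]
  200 → container 4 (new)  [load 200/250]
  200 → container 5 (new)  [load 200/250]
  200 → container 6 (new)  [load 200/250]
  175 → container 7 (new)  [load 175/250]
  150 → container 8 (new)  [load 150/250]
  50 → container 3  [load 250/250]
  25 → container 1  [load 250/250]
8 containers opened.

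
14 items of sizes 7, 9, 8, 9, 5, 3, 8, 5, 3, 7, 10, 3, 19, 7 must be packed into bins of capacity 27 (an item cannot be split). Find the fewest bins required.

4

Total = 19 + 10 + 9 + 9 + 8 + 8 + 7 + 7 + 7 + 5 + 5 + 3 + 3 + 3 = 103.
Lower bound: ⌈103/27⌉ = 4 bins.
A packing using 4 bins:
  bin 1: 19 + 8 = 27
  bin 2: 10 + 9 + 8 = 27
  bin 3: 9 + 7 + 7 + 3 = 26
  bin 4: 7 + 5 + 5 + 3 + 3 = 23
This matches the lower bound, so 4 is optimal.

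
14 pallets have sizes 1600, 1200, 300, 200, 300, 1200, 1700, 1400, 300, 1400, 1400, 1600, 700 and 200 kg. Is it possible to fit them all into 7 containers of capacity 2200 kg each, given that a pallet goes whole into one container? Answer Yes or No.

No

Total = 13500 kg; ⌈13500/2200⌉ = 7.
8 pallets each exceed half the capacity and cannot share a container, forcing at least 8 containers.
At least 8 containers are required, but only 7 are allowed.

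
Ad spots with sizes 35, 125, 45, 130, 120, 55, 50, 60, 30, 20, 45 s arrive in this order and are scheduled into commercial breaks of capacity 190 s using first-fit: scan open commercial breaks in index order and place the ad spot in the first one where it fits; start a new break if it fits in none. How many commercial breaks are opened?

4

  35 → break 1 (new)  [load 35/190]
  125 → break 1  [load 160/190]
  45 → break 2 (new)  [load 45/190]
  130 → break 2  [load 175/190]
  120 → break 3 (new)  [load 120/190]
  55 → break 3  [load 175/190]
  50 → break 4 (new)  [load 50/190]
  60 → break 4  [load 110/190]
  30 → break 1  [load 190/190]
  20 → break 4  [load 130/190]
  45 → break 4  [load 175/190]
4 commercial breaks opened.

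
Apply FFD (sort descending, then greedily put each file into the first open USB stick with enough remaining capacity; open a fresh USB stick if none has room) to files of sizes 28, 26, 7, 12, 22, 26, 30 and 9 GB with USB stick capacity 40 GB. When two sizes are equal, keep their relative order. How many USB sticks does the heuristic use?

Sorted descending: 30, 28, 26, 26, 22, 12, 9, 7.
  30 → USB stick 1 (new)  [load 30/40]
  28 → USB stick 2 (new)  [load 28/40]
  26 → USB stick 3 (new)  [load 26/40]
  26 → USB stick 4 (new)  [load 26/40]
  22 → USB stick 5 (new)  [load 22/40]
  12 → USB stick 2  [load 40/40]
  9 → USB stick 1  [load 39/40]
  7 → USB stick 3  [load 33/40]
5 USB sticks opened.

5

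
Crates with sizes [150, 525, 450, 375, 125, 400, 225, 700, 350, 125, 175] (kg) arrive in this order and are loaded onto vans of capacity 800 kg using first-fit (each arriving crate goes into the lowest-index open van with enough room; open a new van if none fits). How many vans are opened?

  150 → van 1 (new)  [load 150/800]
  525 → van 1  [load 675/800]
  450 → van 2 (new)  [load 450/800]
  375 → van 3 (new)  [load 375/800]
  125 → van 1  [load 800/800]
  400 → van 3  [load 775/800]
  225 → van 2  [load 675/800]
  700 → van 4 (new)  [load 700/800]
  350 → van 5 (new)  [load 350/800]
  125 → van 2  [load 800/800]
  175 → van 5  [load 525/800]
5 vans opened.

5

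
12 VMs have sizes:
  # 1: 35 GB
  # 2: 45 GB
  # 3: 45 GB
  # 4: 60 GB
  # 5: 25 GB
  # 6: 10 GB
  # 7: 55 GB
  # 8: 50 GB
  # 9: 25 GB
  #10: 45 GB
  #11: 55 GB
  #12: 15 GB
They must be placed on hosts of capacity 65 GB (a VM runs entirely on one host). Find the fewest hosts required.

9

Total = 60 + 55 + 55 + 50 + 45 + 45 + 45 + 35 + 25 + 25 + 15 + 10 = 465 GB.
Lower bound: ⌈465/65⌉ = 8 hosts.
A packing using 9 hosts:
  host 1: 60 = 60
  host 2: 55 + 10 = 65
  host 3: 55 = 55
  host 4: 50 + 15 = 65
  host 5: 45 = 45
  host 6: 45 = 45
  host 7: 45 = 45
  host 8: 35 + 25 = 60
  host 9: 25 = 25
No arrangement into 8 hosts stays within capacity, so 9 is optimal.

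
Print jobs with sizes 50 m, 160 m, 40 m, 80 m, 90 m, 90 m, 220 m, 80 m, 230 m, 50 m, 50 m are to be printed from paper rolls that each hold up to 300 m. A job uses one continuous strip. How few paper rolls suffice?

4

Total = 230 + 220 + 160 + 90 + 90 + 80 + 80 + 50 + 50 + 50 + 40 = 1140 m.
Lower bound: ⌈1140/300⌉ = 4 paper rolls.
A packing using 4 paper rolls:
  roll 1: 230 + 50 = 280
  roll 2: 220 + 80 = 300
  roll 3: 160 + 90 + 50 = 300
  roll 4: 90 + 80 + 50 + 40 = 260
This matches the lower bound, so 4 is optimal.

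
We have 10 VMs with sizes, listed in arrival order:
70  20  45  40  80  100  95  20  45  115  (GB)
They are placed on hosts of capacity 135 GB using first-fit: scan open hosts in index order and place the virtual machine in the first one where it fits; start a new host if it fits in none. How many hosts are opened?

6

  70 → host 1 (new)  [load 70/135]
  20 → host 1  [load 90/135]
  45 → host 1  [load 135/135]
  40 → host 2 (new)  [load 40/135]
  80 → host 2  [load 120/135]
  100 → host 3 (new)  [load 100/135]
  95 → host 4 (new)  [load 95/135]
  20 → host 3  [load 120/135]
  45 → host 5 (new)  [load 45/135]
  115 → host 6 (new)  [load 115/135]
6 hosts opened.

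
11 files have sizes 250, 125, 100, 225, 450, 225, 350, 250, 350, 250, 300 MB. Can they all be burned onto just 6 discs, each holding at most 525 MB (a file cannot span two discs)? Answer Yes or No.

A valid assignment using 6 discs:
  disc 1: 450 = 450
  disc 2: 350 + 125 = 475
  disc 3: 350 + 100 = 450
  disc 4: 300 + 225 = 525
  disc 5: 250 + 250 = 500
  disc 6: 250 + 225 = 475
Every load is within 525 MB, so 6 discs suffice.

Yes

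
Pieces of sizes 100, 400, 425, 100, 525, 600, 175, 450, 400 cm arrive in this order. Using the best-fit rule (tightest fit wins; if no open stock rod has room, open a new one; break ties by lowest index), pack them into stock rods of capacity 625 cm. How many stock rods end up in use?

6

  100 → stock rod 1 (new)  [load 100/625]
  400 → stock rod 1  [load 500/625]
  425 → stock rod 2 (new)  [load 425/625]
  100 → stock rod 1  [load 600/625]
  525 → stock rod 3 (new)  [load 525/625]
  600 → stock rod 4 (new)  [load 600/625]
  175 → stock rod 2  [load 600/625]
  450 → stock rod 5 (new)  [load 450/625]
  400 → stock rod 6 (new)  [load 400/625]
6 stock rods opened.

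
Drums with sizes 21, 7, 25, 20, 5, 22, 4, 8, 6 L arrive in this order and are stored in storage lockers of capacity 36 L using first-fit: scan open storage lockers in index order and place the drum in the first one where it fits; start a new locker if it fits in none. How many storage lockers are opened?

4

  21 → locker 1 (new)  [load 21/36]
  7 → locker 1  [load 28/36]
  25 → locker 2 (new)  [load 25/36]
  20 → locker 3 (new)  [load 20/36]
  5 → locker 1  [load 33/36]
  22 → locker 4 (new)  [load 22/36]
  4 → locker 2  [load 29/36]
  8 → locker 3  [load 28/36]
  6 → locker 2  [load 35/36]
4 storage lockers opened.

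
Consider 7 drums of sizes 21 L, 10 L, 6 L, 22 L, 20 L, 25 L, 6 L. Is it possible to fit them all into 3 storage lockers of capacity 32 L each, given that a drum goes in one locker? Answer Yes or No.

No

Total = 110 L; ⌈110/32⌉ = 4.
At least 4 storage lockers are required, but only 3 are allowed.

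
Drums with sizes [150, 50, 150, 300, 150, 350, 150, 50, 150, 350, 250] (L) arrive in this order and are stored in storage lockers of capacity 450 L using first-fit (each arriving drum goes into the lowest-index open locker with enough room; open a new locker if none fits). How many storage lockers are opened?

6

  150 → locker 1 (new)  [load 150/450]
  50 → locker 1  [load 200/450]
  150 → locker 1  [load 350/450]
  300 → locker 2 (new)  [load 300/450]
  150 → locker 2  [load 450/450]
  350 → locker 3 (new)  [load 350/450]
  150 → locker 4 (new)  [load 150/450]
  50 → locker 1  [load 400/450]
  150 → locker 4  [load 300/450]
  350 → locker 5 (new)  [load 350/450]
  250 → locker 6 (new)  [load 250/450]
6 storage lockers opened.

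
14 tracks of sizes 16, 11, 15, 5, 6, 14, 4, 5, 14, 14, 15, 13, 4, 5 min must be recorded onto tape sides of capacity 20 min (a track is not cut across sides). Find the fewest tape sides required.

Total = 16 + 15 + 15 + 14 + 14 + 14 + 13 + 11 + 6 + 5 + 5 + 5 + 4 + 4 = 141 min.
Lower bound: ⌈141/20⌉ = 8 tape sides.
A packing using 8 tape sides:
  side 1: 16 + 4 = 20
  side 2: 15 + 5 = 20
  side 3: 15 + 5 = 20
  side 4: 14 + 6 = 20
  side 5: 14 + 5 = 19
  side 6: 14 + 4 = 18
  side 7: 13 = 13
  side 8: 11 = 11
This matches the lower bound, so 8 is optimal.

8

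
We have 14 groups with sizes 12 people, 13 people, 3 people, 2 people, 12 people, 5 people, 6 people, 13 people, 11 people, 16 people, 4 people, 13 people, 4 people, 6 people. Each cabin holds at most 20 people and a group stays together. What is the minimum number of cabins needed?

Total = 16 + 13 + 13 + 13 + 12 + 12 + 11 + 6 + 6 + 5 + 4 + 4 + 3 + 2 = 120 people.
Lower bound: ⌈120/20⌉ = 6 cabins.
Also, 7 groups each exceed 10 people, and no two of those can share a cabin, so at least 7 cabins are needed.
A packing using 7 cabins:
  cabin 1: 16 + 4 = 20
  cabin 2: 13 + 6 = 19
  cabin 3: 13 + 6 = 19
  cabin 4: 13 + 5 + 2 = 20
  cabin 5: 12 + 4 + 3 = 19
  cabin 6: 12 = 12
  cabin 7: 11 = 11
This matches the lower bound, so 7 is optimal.

7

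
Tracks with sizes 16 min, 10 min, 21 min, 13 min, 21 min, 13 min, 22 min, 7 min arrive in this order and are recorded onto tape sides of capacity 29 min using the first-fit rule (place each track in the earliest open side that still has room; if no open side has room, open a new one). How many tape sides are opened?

  16 → side 1 (new)  [load 16/29]
  10 → side 1  [load 26/29]
  21 → side 2 (new)  [load 21/29]
  13 → side 3 (new)  [load 13/29]
  21 → side 4 (new)  [load 21/29]
  13 → side 3  [load 26/29]
  22 → side 5 (new)  [load 22/29]
  7 → side 2  [load 28/29]
5 tape sides opened.

5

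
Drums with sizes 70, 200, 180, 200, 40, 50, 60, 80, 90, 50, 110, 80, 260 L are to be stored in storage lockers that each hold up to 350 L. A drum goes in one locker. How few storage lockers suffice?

Total = 260 + 200 + 200 + 180 + 110 + 90 + 80 + 80 + 70 + 60 + 50 + 50 + 40 = 1470 L.
Lower bound: ⌈1470/350⌉ = 5 storage lockers.
A packing using 5 storage lockers:
  locker 1: 260 + 90 = 350
  locker 2: 200 + 110 + 40 = 350
  locker 3: 200 + 80 + 70 = 350
  locker 4: 180 + 80 + 60 = 320
  locker 5: 50 + 50 = 100
This matches the lower bound, so 5 is optimal.

5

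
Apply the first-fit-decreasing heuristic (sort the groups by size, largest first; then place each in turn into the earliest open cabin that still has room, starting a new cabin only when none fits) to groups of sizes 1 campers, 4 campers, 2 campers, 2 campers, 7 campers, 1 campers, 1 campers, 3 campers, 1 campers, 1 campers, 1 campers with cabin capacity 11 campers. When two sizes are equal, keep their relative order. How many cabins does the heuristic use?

3

Sorted descending: 7, 4, 3, 2, 2, 1, 1, 1, 1, 1, 1.
  7 → cabin 1 (new)  [load 7/11]
  4 → cabin 1  [load 11/11]
  3 → cabin 2 (new)  [load 3/11]
  2 → cabin 2  [load 5/11]
  2 → cabin 2  [load 7/11]
  1 → cabin 2  [load 8/11]
  1 → cabin 2  [load 9/11]
  1 → cabin 2  [load 10/11]
  1 → cabin 2  [load 11/11]
  1 → cabin 3 (new)  [load 1/11]
  1 → cabin 3  [load 2/11]
3 cabins opened.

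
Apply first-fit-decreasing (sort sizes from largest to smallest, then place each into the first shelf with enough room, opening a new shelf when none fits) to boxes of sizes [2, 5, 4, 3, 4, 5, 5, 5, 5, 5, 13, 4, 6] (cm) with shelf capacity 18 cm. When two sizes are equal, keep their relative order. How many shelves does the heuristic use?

Sorted descending: 13, 6, 5, 5, 5, 5, 5, 5, 4, 4, 4, 3, 2.
  13 → shelf 1 (new)  [load 13/18]
  6 → shelf 2 (new)  [load 6/18]
  5 → shelf 1  [load 18/18]
  5 → shelf 2  [load 11/18]
  5 → shelf 2  [load 16/18]
  5 → shelf 3 (new)  [load 5/18]
  5 → shelf 3  [load 10/18]
  5 → shelf 3  [load 15/18]
  4 → shelf 4 (new)  [load 4/18]
  4 → shelf 4  [load 8/18]
  4 → shelf 4  [load 12/18]
  3 → shelf 3  [load 18/18]
  2 → shelf 2  [load 18/18]
4 shelves opened.

4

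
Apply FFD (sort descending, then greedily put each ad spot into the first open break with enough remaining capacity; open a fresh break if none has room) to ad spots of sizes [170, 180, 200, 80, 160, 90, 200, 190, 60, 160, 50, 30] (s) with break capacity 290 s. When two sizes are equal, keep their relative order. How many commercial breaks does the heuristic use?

Sorted descending: 200, 200, 190, 180, 170, 160, 160, 90, 80, 60, 50, 30.
  200 → break 1 (new)  [load 200/290]
  200 → break 2 (new)  [load 200/290]
  190 → break 3 (new)  [load 190/290]
  180 → break 4 (new)  [load 180/290]
  170 → break 5 (new)  [load 170/290]
  160 → break 6 (new)  [load 160/290]
  160 → break 7 (new)  [load 160/290]
  90 → break 1  [load 290/290]
  80 → break 2  [load 280/290]
  60 → break 3  [load 250/290]
  50 → break 4  [load 230/290]
  30 → break 3  [load 280/290]
7 commercial breaks opened.

7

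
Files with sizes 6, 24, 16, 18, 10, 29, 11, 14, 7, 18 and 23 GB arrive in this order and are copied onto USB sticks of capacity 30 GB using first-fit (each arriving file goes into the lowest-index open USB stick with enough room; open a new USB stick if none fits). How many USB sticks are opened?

7

  6 → USB stick 1 (new)  [load 6/30]
  24 → USB stick 1  [load 30/30]
  16 → USB stick 2 (new)  [load 16/30]
  18 → USB stick 3 (new)  [load 18/30]
  10 → USB stick 2  [load 26/30]
  29 → USB stick 4 (new)  [load 29/30]
  11 → USB stick 3  [load 29/30]
  14 → USB stick 5 (new)  [load 14/30]
  7 → USB stick 5  [load 21/30]
  18 → USB stick 6 (new)  [load 18/30]
  23 → USB stick 7 (new)  [load 23/30]
7 USB sticks opened.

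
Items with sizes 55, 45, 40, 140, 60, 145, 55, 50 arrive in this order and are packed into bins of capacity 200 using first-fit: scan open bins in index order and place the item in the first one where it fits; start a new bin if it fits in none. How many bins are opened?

  55 → bin 1 (new)  [load 55/200]
  45 → bin 1  [load 100/200]
  40 → bin 1  [load 140/200]
  140 → bin 2 (new)  [load 140/200]
  60 → bin 1  [load 200/200]
  145 → bin 3 (new)  [load 145/200]
  55 → bin 2  [load 195/200]
  50 → bin 3  [load 195/200]
3 bins opened.

3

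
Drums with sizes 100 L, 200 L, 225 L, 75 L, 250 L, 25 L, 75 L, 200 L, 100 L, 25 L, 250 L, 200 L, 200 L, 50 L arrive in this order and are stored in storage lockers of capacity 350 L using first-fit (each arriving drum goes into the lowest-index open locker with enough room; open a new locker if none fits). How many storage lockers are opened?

7

  100 → locker 1 (new)  [load 100/350]
  200 → locker 1  [load 300/350]
  225 → locker 2 (new)  [load 225/350]
  75 → locker 2  [load 300/350]
  250 → locker 3 (new)  [load 250/350]
  25 → locker 1  [load 325/350]
  75 → locker 3  [load 325/350]
  200 → locker 4 (new)  [load 200/350]
  100 → locker 4  [load 300/350]
  25 → locker 1  [load 350/350]
  250 → locker 5 (new)  [load 250/350]
  200 → locker 6 (new)  [load 200/350]
  200 → locker 7 (new)  [load 200/350]
  50 → locker 2  [load 350/350]
7 storage lockers opened.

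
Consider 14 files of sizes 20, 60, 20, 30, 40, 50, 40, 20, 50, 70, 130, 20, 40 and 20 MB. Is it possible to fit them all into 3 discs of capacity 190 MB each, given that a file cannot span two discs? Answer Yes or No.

No

Total = 610 MB; ⌈610/190⌉ = 4.
At least 4 discs are required, but only 3 are allowed.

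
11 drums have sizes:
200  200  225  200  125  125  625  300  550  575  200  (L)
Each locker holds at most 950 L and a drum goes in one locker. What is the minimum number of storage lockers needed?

4

Total = 625 + 575 + 550 + 300 + 225 + 200 + 200 + 200 + 200 + 125 + 125 = 3325 L.
Lower bound: ⌈3325/950⌉ = 4 storage lockers.
A packing using 4 storage lockers:
  locker 1: 625 + 300 = 925
  locker 2: 575 + 225 + 125 = 925
  locker 3: 550 + 200 + 200 = 950
  locker 4: 200 + 200 + 125 = 525
This matches the lower bound, so 4 is optimal.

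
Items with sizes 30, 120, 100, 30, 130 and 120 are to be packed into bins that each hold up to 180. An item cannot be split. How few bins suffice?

4

Total = 130 + 120 + 120 + 100 + 30 + 30 = 530.
Lower bound: ⌈530/180⌉ = 3 bins.
Also, 4 items each exceed 90, and no two of those can share a bin, so at least 4 bins are needed.
A packing using 4 bins:
  bin 1: 130 + 30 = 160
  bin 2: 120 + 30 = 150
  bin 3: 120 = 120
  bin 4: 100 = 100
This matches the lower bound, so 4 is optimal.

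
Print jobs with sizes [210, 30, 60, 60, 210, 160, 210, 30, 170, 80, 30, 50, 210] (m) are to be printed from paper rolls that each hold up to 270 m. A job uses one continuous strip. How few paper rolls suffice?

6

Total = 210 + 210 + 210 + 210 + 170 + 160 + 80 + 60 + 60 + 50 + 30 + 30 + 30 = 1510 m.
Lower bound: ⌈1510/270⌉ = 6 paper rolls.
A packing using 6 paper rolls:
  roll 1: 210 + 60 = 270
  roll 2: 210 + 60 = 270
  roll 3: 210 + 50 = 260
  roll 4: 210 + 30 + 30 = 270
  roll 5: 170 + 80 = 250
  roll 6: 160 + 30 = 190
This matches the lower bound, so 6 is optimal.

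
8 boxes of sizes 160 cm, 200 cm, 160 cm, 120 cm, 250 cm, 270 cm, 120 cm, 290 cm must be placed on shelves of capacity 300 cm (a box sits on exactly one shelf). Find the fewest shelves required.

Total = 290 + 270 + 250 + 200 + 160 + 160 + 120 + 120 = 1570 cm.
Lower bound: ⌈1570/300⌉ = 6 shelves.
A packing using 6 shelves:
  shelf 1: 290 = 290
  shelf 2: 270 = 270
  shelf 3: 250 = 250
  shelf 4: 200 = 200
  shelf 5: 160 + 120 = 280
  shelf 6: 160 + 120 = 280
This matches the lower bound, so 6 is optimal.

6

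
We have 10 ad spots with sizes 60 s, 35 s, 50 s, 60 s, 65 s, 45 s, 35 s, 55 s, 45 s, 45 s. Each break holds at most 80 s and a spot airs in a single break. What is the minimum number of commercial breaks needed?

8

Total = 65 + 60 + 60 + 55 + 50 + 45 + 45 + 45 + 35 + 35 = 495 s.
Lower bound: ⌈495/80⌉ = 7 commercial breaks.
Also, 8 ad spots each exceed 40 s, and no two of those can share a break, so at least 8 commercial breaks are needed.
A packing using 8 commercial breaks:
  break 1: 65 = 65
  break 2: 60 = 60
  break 3: 60 = 60
  break 4: 55 = 55
  break 5: 50 = 50
  break 6: 45 + 35 = 80
  break 7: 45 + 35 = 80
  break 8: 45 = 45
This matches the lower bound, so 8 is optimal.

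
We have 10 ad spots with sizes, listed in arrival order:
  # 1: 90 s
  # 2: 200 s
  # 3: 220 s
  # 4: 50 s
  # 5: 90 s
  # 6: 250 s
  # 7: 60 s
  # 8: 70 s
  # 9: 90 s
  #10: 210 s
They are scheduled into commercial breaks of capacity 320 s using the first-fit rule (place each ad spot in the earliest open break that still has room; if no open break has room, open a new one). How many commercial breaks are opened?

5

  90 → break 1 (new)  [load 90/320]
  200 → break 1  [load 290/320]
  220 → break 2 (new)  [load 220/320]
  50 → break 2  [load 270/320]
  90 → break 3 (new)  [load 90/320]
  250 → break 4 (new)  [load 250/320]
  60 → break 3  [load 150/320]
  70 → break 3  [load 220/320]
  90 → break 3  [load 310/320]
  210 → break 5 (new)  [load 210/320]
5 commercial breaks opened.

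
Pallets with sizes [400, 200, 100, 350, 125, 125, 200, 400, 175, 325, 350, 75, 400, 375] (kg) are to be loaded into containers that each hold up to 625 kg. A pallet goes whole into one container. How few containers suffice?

7

Total = 400 + 400 + 400 + 375 + 350 + 350 + 325 + 200 + 200 + 175 + 125 + 125 + 100 + 75 = 3600 kg.
Lower bound: ⌈3600/625⌉ = 6 containers.
Also, 7 pallets each exceed 625/2 kg, and no two of those can share a container, so at least 7 containers are needed.
A packing using 7 containers:
  container 1: 400 + 200 = 600
  container 2: 400 + 200 = 600
  container 3: 400 + 175 = 575
  container 4: 375 + 125 + 125 = 625
  container 5: 350 + 100 + 75 = 525
  container 6: 350 = 350
  container 7: 325 = 325
This matches the lower bound, so 7 is optimal.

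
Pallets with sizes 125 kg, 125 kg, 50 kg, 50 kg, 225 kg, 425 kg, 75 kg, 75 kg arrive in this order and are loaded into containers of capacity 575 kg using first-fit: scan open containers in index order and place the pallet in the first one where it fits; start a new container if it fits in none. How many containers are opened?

2

  125 → container 1 (new)  [load 125/575]
  125 → container 1  [load 250/575]
  50 → container 1  [load 300/575]
  50 → container 1  [load 350/575]
  225 → container 1  [load 575/575]
  425 → container 2 (new)  [load 425/575]
  75 → container 2  [load 500/575]
  75 → container 2  [load 575/575]
2 containers opened.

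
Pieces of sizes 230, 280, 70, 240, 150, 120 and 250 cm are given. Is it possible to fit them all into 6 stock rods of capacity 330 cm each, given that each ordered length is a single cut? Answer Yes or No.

Yes

A valid assignment using 5 stock rods:
  stock rod 1: 280 = 280
  stock rod 2: 250 + 70 = 320
  stock rod 3: 240 = 240
  stock rod 4: 230 = 230
  stock rod 5: 150 + 120 = 270
That uses only 5 ≤ 6, so 6 stock rods are enough.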